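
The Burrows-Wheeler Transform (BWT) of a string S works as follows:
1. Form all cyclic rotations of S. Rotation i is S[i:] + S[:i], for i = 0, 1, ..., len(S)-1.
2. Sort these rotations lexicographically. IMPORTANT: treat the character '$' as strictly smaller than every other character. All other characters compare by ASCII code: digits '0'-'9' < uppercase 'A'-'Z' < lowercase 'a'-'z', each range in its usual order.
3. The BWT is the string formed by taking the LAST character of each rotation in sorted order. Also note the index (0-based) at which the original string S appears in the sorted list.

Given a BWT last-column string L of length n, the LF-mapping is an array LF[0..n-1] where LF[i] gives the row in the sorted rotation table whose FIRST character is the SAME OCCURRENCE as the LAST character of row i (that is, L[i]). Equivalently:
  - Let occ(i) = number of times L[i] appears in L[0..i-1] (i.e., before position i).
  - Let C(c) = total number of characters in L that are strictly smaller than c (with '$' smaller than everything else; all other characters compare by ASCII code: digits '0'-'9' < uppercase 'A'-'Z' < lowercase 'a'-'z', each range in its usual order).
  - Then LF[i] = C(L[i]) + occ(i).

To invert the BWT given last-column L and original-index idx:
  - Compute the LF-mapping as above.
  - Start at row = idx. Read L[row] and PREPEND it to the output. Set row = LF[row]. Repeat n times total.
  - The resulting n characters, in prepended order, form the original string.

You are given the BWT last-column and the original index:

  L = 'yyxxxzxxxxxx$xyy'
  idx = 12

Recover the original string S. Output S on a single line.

LF mapping: 11 12 1 2 3 15 4 5 6 7 8 9 0 10 13 14
Walk LF starting at row 12, prepending L[row]:
  step 1: row=12, L[12]='$', prepend. Next row=LF[12]=0
  step 2: row=0, L[0]='y', prepend. Next row=LF[0]=11
  step 3: row=11, L[11]='x', prepend. Next row=LF[11]=9
  step 4: row=9, L[9]='x', prepend. Next row=LF[9]=7
  step 5: row=7, L[7]='x', prepend. Next row=LF[7]=5
  step 6: row=5, L[5]='z', prepend. Next row=LF[5]=15
  step 7: row=15, L[15]='y', prepend. Next row=LF[15]=14
  step 8: row=14, L[14]='y', prepend. Next row=LF[14]=13
  step 9: row=13, L[13]='x', prepend. Next row=LF[13]=10
  step 10: row=10, L[10]='x', prepend. Next row=LF[10]=8
  step 11: row=8, L[8]='x', prepend. Next row=LF[8]=6
  step 12: row=6, L[6]='x', prepend. Next row=LF[6]=4
  step 13: row=4, L[4]='x', prepend. Next row=LF[4]=3
  step 14: row=3, L[3]='x', prepend. Next row=LF[3]=2
  step 15: row=2, L[2]='x', prepend. Next row=LF[2]=1
  step 16: row=1, L[1]='y', prepend. Next row=LF[1]=12
Reversed output: yxxxxxxxyyzxxxy$

Answer: yxxxxxxxyyzxxxy$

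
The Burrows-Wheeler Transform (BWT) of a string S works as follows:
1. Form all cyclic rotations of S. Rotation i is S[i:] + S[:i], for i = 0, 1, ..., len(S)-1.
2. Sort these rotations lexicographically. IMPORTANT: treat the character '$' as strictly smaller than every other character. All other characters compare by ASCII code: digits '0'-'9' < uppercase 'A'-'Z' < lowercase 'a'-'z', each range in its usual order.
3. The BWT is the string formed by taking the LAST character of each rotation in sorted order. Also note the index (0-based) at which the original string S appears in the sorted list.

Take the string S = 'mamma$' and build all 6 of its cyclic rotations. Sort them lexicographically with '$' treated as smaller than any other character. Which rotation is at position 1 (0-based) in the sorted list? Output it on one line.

All 6 rotations (rotation i = S[i:]+S[:i]):
  rot[0] = mamma$
  rot[1] = amma$m
  rot[2] = mma$ma
  rot[3] = ma$mam
  rot[4] = a$mamm
  rot[5] = $mamma
Sorted (with $ < everything):
  sorted[0] = $mamma
  sorted[1] = a$mamm
  sorted[2] = amma$m
  sorted[3] = ma$mam
  sorted[4] = mamma$
  sorted[5] = mma$ma
sorted[1] = a$mamm

Answer: a$mamm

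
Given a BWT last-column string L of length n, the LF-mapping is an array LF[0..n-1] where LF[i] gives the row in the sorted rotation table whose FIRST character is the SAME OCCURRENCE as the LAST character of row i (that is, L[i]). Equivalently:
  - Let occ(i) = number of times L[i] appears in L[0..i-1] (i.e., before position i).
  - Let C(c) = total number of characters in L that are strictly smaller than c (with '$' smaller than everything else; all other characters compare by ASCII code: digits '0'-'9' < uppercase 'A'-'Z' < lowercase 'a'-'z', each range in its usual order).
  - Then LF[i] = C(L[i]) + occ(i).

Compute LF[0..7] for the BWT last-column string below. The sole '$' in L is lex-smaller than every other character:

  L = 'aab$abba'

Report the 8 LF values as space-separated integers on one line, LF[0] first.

Char counts: '$':1, 'a':4, 'b':3
C (first-col start): C('$')=0, C('a')=1, C('b')=5
L[0]='a': occ=0, LF[0]=C('a')+0=1+0=1
L[1]='a': occ=1, LF[1]=C('a')+1=1+1=2
L[2]='b': occ=0, LF[2]=C('b')+0=5+0=5
L[3]='$': occ=0, LF[3]=C('$')+0=0+0=0
L[4]='a': occ=2, LF[4]=C('a')+2=1+2=3
L[5]='b': occ=1, LF[5]=C('b')+1=5+1=6
L[6]='b': occ=2, LF[6]=C('b')+2=5+2=7
L[7]='a': occ=3, LF[7]=C('a')+3=1+3=4

Answer: 1 2 5 0 3 6 7 4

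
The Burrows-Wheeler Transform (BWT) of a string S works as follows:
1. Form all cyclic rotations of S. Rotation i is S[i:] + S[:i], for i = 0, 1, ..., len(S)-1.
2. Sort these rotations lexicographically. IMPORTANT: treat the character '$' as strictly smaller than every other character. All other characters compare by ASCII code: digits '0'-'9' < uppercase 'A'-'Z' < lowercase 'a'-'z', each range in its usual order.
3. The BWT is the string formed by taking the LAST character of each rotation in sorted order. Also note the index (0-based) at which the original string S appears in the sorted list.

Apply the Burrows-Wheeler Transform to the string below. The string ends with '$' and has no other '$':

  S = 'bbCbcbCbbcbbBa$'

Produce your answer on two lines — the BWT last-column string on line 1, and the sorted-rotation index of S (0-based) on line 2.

Answer: abbbBbcbc$CCbbb
9

Derivation:
All 15 rotations (rotation i = S[i:]+S[:i]):
  rot[0] = bbCbcbCbbcbbBa$
  rot[1] = bCbcbCbbcbbBa$b
  rot[2] = CbcbCbbcbbBa$bb
  rot[3] = bcbCbbcbbBa$bbC
  rot[4] = cbCbbcbbBa$bbCb
  rot[5] = bCbbcbbBa$bbCbc
  rot[6] = CbbcbbBa$bbCbcb
  rot[7] = bbcbbBa$bbCbcbC
  rot[8] = bcbbBa$bbCbcbCb
  rot[9] = cbbBa$bbCbcbCbb
  rot[10] = bbBa$bbCbcbCbbc
  rot[11] = bBa$bbCbcbCbbcb
  rot[12] = Ba$bbCbcbCbbcbb
  rot[13] = a$bbCbcbCbbcbbB
  rot[14] = $bbCbcbCbbcbbBa
Sorted (with $ < everything):
  sorted[0] = $bbCbcbCbbcbbBa  (last char: 'a')
  sorted[1] = Ba$bbCbcbCbbcbb  (last char: 'b')
  sorted[2] = CbbcbbBa$bbCbcb  (last char: 'b')
  sorted[3] = CbcbCbbcbbBa$bb  (last char: 'b')
  sorted[4] = a$bbCbcbCbbcbbB  (last char: 'B')
  sorted[5] = bBa$bbCbcbCbbcb  (last char: 'b')
  sorted[6] = bCbbcbbBa$bbCbc  (last char: 'c')
  sorted[7] = bCbcbCbbcbbBa$b  (last char: 'b')
  sorted[8] = bbBa$bbCbcbCbbc  (last char: 'c')
  sorted[9] = bbCbcbCbbcbbBa$  (last char: '$')
  sorted[10] = bbcbbBa$bbCbcbC  (last char: 'C')
  sorted[11] = bcbCbbcbbBa$bbC  (last char: 'C')
  sorted[12] = bcbbBa$bbCbcbCb  (last char: 'b')
  sorted[13] = cbCbbcbbBa$bbCb  (last char: 'b')
  sorted[14] = cbbBa$bbCbcbCbb  (last char: 'b')
Last column: abbbBbcbc$CCbbb
Original string S is at sorted index 9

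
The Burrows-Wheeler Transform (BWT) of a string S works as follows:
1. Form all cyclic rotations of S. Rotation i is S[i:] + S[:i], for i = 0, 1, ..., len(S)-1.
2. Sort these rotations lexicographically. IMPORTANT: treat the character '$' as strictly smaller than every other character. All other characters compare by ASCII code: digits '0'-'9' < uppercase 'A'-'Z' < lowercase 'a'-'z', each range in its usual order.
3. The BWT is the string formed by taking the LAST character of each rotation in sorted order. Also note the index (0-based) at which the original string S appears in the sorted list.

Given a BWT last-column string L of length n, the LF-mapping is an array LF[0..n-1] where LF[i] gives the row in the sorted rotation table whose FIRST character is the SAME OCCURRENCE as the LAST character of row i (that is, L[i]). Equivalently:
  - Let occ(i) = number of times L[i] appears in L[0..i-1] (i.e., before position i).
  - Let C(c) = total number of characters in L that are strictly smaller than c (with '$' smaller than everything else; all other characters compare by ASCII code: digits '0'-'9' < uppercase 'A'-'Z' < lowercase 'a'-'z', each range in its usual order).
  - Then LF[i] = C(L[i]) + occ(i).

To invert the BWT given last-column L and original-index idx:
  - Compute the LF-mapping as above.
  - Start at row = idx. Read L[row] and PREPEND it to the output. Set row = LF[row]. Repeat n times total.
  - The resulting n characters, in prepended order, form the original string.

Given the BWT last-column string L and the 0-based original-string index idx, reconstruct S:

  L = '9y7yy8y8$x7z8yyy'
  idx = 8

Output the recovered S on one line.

Answer: y77y8xy88yyyzy9$

Derivation:
LF mapping: 6 8 1 9 10 3 11 4 0 7 2 15 5 12 13 14
Walk LF starting at row 8, prepending L[row]:
  step 1: row=8, L[8]='$', prepend. Next row=LF[8]=0
  step 2: row=0, L[0]='9', prepend. Next row=LF[0]=6
  step 3: row=6, L[6]='y', prepend. Next row=LF[6]=11
  step 4: row=11, L[11]='z', prepend. Next row=LF[11]=15
  step 5: row=15, L[15]='y', prepend. Next row=LF[15]=14
  step 6: row=14, L[14]='y', prepend. Next row=LF[14]=13
  step 7: row=13, L[13]='y', prepend. Next row=LF[13]=12
  step 8: row=12, L[12]='8', prepend. Next row=LF[12]=5
  step 9: row=5, L[5]='8', prepend. Next row=LF[5]=3
  step 10: row=3, L[3]='y', prepend. Next row=LF[3]=9
  step 11: row=9, L[9]='x', prepend. Next row=LF[9]=7
  step 12: row=7, L[7]='8', prepend. Next row=LF[7]=4
  step 13: row=4, L[4]='y', prepend. Next row=LF[4]=10
  step 14: row=10, L[10]='7', prepend. Next row=LF[10]=2
  step 15: row=2, L[2]='7', prepend. Next row=LF[2]=1
  step 16: row=1, L[1]='y', prepend. Next row=LF[1]=8
Reversed output: y77y8xy88yyyzy9$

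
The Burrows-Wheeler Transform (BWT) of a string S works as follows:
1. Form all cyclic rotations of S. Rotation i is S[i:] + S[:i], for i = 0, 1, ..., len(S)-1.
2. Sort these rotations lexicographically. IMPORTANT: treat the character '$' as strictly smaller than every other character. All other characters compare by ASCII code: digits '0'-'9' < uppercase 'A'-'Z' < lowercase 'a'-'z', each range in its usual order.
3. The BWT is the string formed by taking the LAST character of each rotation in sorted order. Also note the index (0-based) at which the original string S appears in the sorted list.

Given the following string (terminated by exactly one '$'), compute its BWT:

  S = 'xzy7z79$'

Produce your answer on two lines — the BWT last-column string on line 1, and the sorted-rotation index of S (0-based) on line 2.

Answer: 9zy7$z7x
4

Derivation:
All 8 rotations (rotation i = S[i:]+S[:i]):
  rot[0] = xzy7z79$
  rot[1] = zy7z79$x
  rot[2] = y7z79$xz
  rot[3] = 7z79$xzy
  rot[4] = z79$xzy7
  rot[5] = 79$xzy7z
  rot[6] = 9$xzy7z7
  rot[7] = $xzy7z79
Sorted (with $ < everything):
  sorted[0] = $xzy7z79  (last char: '9')
  sorted[1] = 79$xzy7z  (last char: 'z')
  sorted[2] = 7z79$xzy  (last char: 'y')
  sorted[3] = 9$xzy7z7  (last char: '7')
  sorted[4] = xzy7z79$  (last char: '$')
  sorted[5] = y7z79$xz  (last char: 'z')
  sorted[6] = z79$xzy7  (last char: '7')
  sorted[7] = zy7z79$x  (last char: 'x')
Last column: 9zy7$z7x
Original string S is at sorted index 4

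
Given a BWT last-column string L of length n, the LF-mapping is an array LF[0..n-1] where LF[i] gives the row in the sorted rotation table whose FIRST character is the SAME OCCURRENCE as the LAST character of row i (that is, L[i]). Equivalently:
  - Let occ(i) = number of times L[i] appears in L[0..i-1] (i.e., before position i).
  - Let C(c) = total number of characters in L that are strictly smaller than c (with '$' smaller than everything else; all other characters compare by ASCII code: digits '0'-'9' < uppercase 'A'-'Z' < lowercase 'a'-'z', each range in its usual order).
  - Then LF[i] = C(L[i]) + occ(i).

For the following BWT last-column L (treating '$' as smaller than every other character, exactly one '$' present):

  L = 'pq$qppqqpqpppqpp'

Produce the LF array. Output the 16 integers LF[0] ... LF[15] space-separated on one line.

Char counts: '$':1, 'p':9, 'q':6
C (first-col start): C('$')=0, C('p')=1, C('q')=10
L[0]='p': occ=0, LF[0]=C('p')+0=1+0=1
L[1]='q': occ=0, LF[1]=C('q')+0=10+0=10
L[2]='$': occ=0, LF[2]=C('$')+0=0+0=0
L[3]='q': occ=1, LF[3]=C('q')+1=10+1=11
L[4]='p': occ=1, LF[4]=C('p')+1=1+1=2
L[5]='p': occ=2, LF[5]=C('p')+2=1+2=3
L[6]='q': occ=2, LF[6]=C('q')+2=10+2=12
L[7]='q': occ=3, LF[7]=C('q')+3=10+3=13
L[8]='p': occ=3, LF[8]=C('p')+3=1+3=4
L[9]='q': occ=4, LF[9]=C('q')+4=10+4=14
L[10]='p': occ=4, LF[10]=C('p')+4=1+4=5
L[11]='p': occ=5, LF[11]=C('p')+5=1+5=6
L[12]='p': occ=6, LF[12]=C('p')+6=1+6=7
L[13]='q': occ=5, LF[13]=C('q')+5=10+5=15
L[14]='p': occ=7, LF[14]=C('p')+7=1+7=8
L[15]='p': occ=8, LF[15]=C('p')+8=1+8=9

Answer: 1 10 0 11 2 3 12 13 4 14 5 6 7 15 8 9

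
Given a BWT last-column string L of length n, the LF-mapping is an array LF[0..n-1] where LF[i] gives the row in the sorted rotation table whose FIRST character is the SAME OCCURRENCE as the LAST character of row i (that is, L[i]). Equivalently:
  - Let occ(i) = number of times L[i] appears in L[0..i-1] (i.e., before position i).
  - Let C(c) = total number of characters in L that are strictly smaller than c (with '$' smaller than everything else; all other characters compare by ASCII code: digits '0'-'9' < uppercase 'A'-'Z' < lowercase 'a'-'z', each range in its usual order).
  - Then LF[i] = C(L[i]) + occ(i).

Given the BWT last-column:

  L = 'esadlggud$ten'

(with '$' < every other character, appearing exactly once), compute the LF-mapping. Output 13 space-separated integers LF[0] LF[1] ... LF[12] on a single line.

Answer: 4 10 1 2 8 6 7 12 3 0 11 5 9

Derivation:
Char counts: '$':1, 'a':1, 'd':2, 'e':2, 'g':2, 'l':1, 'n':1, 's':1, 't':1, 'u':1
C (first-col start): C('$')=0, C('a')=1, C('d')=2, C('e')=4, C('g')=6, C('l')=8, C('n')=9, C('s')=10, C('t')=11, C('u')=12
L[0]='e': occ=0, LF[0]=C('e')+0=4+0=4
L[1]='s': occ=0, LF[1]=C('s')+0=10+0=10
L[2]='a': occ=0, LF[2]=C('a')+0=1+0=1
L[3]='d': occ=0, LF[3]=C('d')+0=2+0=2
L[4]='l': occ=0, LF[4]=C('l')+0=8+0=8
L[5]='g': occ=0, LF[5]=C('g')+0=6+0=6
L[6]='g': occ=1, LF[6]=C('g')+1=6+1=7
L[7]='u': occ=0, LF[7]=C('u')+0=12+0=12
L[8]='d': occ=1, LF[8]=C('d')+1=2+1=3
L[9]='$': occ=0, LF[9]=C('$')+0=0+0=0
L[10]='t': occ=0, LF[10]=C('t')+0=11+0=11
L[11]='e': occ=1, LF[11]=C('e')+1=4+1=5
L[12]='n': occ=0, LF[12]=C('n')+0=9+0=9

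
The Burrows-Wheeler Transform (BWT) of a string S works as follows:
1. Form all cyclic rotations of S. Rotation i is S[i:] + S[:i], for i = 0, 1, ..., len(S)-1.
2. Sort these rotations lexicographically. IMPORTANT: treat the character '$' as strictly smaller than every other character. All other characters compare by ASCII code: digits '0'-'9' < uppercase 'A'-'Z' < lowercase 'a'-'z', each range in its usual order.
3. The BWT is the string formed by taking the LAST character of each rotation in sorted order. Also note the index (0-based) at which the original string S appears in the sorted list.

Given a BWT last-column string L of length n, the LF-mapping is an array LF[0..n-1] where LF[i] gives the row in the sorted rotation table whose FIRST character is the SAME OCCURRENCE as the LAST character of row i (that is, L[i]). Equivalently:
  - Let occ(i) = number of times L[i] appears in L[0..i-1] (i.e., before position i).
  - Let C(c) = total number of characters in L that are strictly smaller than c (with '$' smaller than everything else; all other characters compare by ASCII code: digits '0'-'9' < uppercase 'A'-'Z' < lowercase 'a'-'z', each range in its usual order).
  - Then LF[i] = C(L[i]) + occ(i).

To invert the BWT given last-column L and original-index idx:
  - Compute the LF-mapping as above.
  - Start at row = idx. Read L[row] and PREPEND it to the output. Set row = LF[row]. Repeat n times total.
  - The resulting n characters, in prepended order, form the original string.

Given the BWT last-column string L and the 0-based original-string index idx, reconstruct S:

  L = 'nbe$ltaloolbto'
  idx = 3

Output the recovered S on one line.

Answer: bottleballoon$

Derivation:
LF mapping: 8 2 4 0 5 12 1 6 9 10 7 3 13 11
Walk LF starting at row 3, prepending L[row]:
  step 1: row=3, L[3]='$', prepend. Next row=LF[3]=0
  step 2: row=0, L[0]='n', prepend. Next row=LF[0]=8
  step 3: row=8, L[8]='o', prepend. Next row=LF[8]=9
  step 4: row=9, L[9]='o', prepend. Next row=LF[9]=10
  step 5: row=10, L[10]='l', prepend. Next row=LF[10]=7
  step 6: row=7, L[7]='l', prepend. Next row=LF[7]=6
  step 7: row=6, L[6]='a', prepend. Next row=LF[6]=1
  step 8: row=1, L[1]='b', prepend. Next row=LF[1]=2
  step 9: row=2, L[2]='e', prepend. Next row=LF[2]=4
  step 10: row=4, L[4]='l', prepend. Next row=LF[4]=5
  step 11: row=5, L[5]='t', prepend. Next row=LF[5]=12
  step 12: row=12, L[12]='t', prepend. Next row=LF[12]=13
  step 13: row=13, L[13]='o', prepend. Next row=LF[13]=11
  step 14: row=11, L[11]='b', prepend. Next row=LF[11]=3
Reversed output: bottleballoon$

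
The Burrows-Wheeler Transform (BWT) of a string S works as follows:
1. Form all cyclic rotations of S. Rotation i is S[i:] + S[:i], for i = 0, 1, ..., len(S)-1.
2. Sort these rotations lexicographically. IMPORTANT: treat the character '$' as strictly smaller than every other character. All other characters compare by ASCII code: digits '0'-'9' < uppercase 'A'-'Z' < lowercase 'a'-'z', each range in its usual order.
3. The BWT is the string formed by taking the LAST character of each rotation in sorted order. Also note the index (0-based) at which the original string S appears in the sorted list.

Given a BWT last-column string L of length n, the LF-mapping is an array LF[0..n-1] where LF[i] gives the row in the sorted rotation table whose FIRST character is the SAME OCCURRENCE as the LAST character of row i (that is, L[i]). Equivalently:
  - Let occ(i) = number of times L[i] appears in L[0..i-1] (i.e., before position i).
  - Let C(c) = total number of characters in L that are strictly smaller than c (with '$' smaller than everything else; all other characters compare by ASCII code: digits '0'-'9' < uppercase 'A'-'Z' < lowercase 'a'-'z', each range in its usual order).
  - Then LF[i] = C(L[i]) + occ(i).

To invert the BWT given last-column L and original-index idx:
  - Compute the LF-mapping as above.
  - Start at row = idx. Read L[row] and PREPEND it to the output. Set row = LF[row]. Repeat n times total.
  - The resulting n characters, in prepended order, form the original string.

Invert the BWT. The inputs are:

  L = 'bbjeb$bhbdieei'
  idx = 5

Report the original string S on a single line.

Answer: beihebbdeijbb$

Derivation:
LF mapping: 1 2 13 7 3 0 4 10 5 6 11 8 9 12
Walk LF starting at row 5, prepending L[row]:
  step 1: row=5, L[5]='$', prepend. Next row=LF[5]=0
  step 2: row=0, L[0]='b', prepend. Next row=LF[0]=1
  step 3: row=1, L[1]='b', prepend. Next row=LF[1]=2
  step 4: row=2, L[2]='j', prepend. Next row=LF[2]=13
  step 5: row=13, L[13]='i', prepend. Next row=LF[13]=12
  step 6: row=12, L[12]='e', prepend. Next row=LF[12]=9
  step 7: row=9, L[9]='d', prepend. Next row=LF[9]=6
  step 8: row=6, L[6]='b', prepend. Next row=LF[6]=4
  step 9: row=4, L[4]='b', prepend. Next row=LF[4]=3
  step 10: row=3, L[3]='e', prepend. Next row=LF[3]=7
  step 11: row=7, L[7]='h', prepend. Next row=LF[7]=10
  step 12: row=10, L[10]='i', prepend. Next row=LF[10]=11
  step 13: row=11, L[11]='e', prepend. Next row=LF[11]=8
  step 14: row=8, L[8]='b', prepend. Next row=LF[8]=5
Reversed output: beihebbdeijbb$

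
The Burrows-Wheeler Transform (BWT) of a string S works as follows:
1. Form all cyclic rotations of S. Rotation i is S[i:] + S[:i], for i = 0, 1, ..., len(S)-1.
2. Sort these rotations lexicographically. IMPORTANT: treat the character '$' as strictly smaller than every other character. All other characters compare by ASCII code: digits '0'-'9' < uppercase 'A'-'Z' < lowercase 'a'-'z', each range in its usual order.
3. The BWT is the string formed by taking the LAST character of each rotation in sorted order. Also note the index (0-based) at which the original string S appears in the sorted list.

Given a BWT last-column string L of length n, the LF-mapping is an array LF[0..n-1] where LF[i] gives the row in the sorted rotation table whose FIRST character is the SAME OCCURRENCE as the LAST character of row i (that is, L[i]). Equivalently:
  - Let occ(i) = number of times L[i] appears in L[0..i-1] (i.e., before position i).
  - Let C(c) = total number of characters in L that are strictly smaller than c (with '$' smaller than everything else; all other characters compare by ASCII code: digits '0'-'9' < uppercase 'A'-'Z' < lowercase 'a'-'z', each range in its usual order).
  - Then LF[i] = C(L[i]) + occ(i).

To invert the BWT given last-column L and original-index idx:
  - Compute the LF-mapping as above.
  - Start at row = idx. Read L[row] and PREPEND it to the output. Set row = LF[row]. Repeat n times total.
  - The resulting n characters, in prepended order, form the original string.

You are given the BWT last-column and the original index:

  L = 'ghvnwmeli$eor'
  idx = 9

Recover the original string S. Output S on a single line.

LF mapping: 3 4 11 8 12 7 1 6 5 0 2 9 10
Walk LF starting at row 9, prepending L[row]:
  step 1: row=9, L[9]='$', prepend. Next row=LF[9]=0
  step 2: row=0, L[0]='g', prepend. Next row=LF[0]=3
  step 3: row=3, L[3]='n', prepend. Next row=LF[3]=8
  step 4: row=8, L[8]='i', prepend. Next row=LF[8]=5
  step 5: row=5, L[5]='m', prepend. Next row=LF[5]=7
  step 6: row=7, L[7]='l', prepend. Next row=LF[7]=6
  step 7: row=6, L[6]='e', prepend. Next row=LF[6]=1
  step 8: row=1, L[1]='h', prepend. Next row=LF[1]=4
  step 9: row=4, L[4]='w', prepend. Next row=LF[4]=12
  step 10: row=12, L[12]='r', prepend. Next row=LF[12]=10
  step 11: row=10, L[10]='e', prepend. Next row=LF[10]=2
  step 12: row=2, L[2]='v', prepend. Next row=LF[2]=11
  step 13: row=11, L[11]='o', prepend. Next row=LF[11]=9
Reversed output: overwhelming$

Answer: overwhelming$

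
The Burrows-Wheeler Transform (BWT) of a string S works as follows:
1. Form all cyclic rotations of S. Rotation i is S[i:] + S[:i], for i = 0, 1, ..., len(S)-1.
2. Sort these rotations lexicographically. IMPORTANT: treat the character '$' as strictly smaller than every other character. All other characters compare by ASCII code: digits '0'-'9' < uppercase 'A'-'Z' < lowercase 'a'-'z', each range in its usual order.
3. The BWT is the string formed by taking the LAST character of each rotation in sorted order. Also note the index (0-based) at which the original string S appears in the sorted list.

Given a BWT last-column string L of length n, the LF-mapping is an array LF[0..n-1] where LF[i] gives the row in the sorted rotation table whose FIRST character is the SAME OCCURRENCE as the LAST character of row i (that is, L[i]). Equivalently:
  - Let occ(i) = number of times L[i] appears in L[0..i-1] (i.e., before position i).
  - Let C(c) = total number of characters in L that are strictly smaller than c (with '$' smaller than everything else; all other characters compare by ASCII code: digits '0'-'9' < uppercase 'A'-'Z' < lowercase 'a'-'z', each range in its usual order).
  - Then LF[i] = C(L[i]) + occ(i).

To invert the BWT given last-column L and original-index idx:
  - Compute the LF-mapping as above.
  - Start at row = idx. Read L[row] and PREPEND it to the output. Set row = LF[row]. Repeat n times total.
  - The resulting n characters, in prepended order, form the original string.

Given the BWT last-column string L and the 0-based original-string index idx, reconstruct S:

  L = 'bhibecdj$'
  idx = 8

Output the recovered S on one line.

LF mapping: 1 6 7 2 5 3 4 8 0
Walk LF starting at row 8, prepending L[row]:
  step 1: row=8, L[8]='$', prepend. Next row=LF[8]=0
  step 2: row=0, L[0]='b', prepend. Next row=LF[0]=1
  step 3: row=1, L[1]='h', prepend. Next row=LF[1]=6
  step 4: row=6, L[6]='d', prepend. Next row=LF[6]=4
  step 5: row=4, L[4]='e', prepend. Next row=LF[4]=5
  step 6: row=5, L[5]='c', prepend. Next row=LF[5]=3
  step 7: row=3, L[3]='b', prepend. Next row=LF[3]=2
  step 8: row=2, L[2]='i', prepend. Next row=LF[2]=7
  step 9: row=7, L[7]='j', prepend. Next row=LF[7]=8
Reversed output: jibcedhb$

Answer: jibcedhb$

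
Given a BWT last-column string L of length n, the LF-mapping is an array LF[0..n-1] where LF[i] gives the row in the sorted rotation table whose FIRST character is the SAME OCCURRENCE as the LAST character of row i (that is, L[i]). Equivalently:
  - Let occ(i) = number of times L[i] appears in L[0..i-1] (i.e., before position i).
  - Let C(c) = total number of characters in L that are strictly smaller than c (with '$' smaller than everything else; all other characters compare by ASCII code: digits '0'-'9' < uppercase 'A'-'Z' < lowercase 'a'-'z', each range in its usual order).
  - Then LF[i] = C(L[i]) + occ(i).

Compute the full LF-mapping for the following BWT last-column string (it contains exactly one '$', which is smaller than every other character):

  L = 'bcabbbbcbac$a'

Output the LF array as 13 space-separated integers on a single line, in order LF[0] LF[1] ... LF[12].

Char counts: '$':1, 'a':3, 'b':6, 'c':3
C (first-col start): C('$')=0, C('a')=1, C('b')=4, C('c')=10
L[0]='b': occ=0, LF[0]=C('b')+0=4+0=4
L[1]='c': occ=0, LF[1]=C('c')+0=10+0=10
L[2]='a': occ=0, LF[2]=C('a')+0=1+0=1
L[3]='b': occ=1, LF[3]=C('b')+1=4+1=5
L[4]='b': occ=2, LF[4]=C('b')+2=4+2=6
L[5]='b': occ=3, LF[5]=C('b')+3=4+3=7
L[6]='b': occ=4, LF[6]=C('b')+4=4+4=8
L[7]='c': occ=1, LF[7]=C('c')+1=10+1=11
L[8]='b': occ=5, LF[8]=C('b')+5=4+5=9
L[9]='a': occ=1, LF[9]=C('a')+1=1+1=2
L[10]='c': occ=2, LF[10]=C('c')+2=10+2=12
L[11]='$': occ=0, LF[11]=C('$')+0=0+0=0
L[12]='a': occ=2, LF[12]=C('a')+2=1+2=3

Answer: 4 10 1 5 6 7 8 11 9 2 12 0 3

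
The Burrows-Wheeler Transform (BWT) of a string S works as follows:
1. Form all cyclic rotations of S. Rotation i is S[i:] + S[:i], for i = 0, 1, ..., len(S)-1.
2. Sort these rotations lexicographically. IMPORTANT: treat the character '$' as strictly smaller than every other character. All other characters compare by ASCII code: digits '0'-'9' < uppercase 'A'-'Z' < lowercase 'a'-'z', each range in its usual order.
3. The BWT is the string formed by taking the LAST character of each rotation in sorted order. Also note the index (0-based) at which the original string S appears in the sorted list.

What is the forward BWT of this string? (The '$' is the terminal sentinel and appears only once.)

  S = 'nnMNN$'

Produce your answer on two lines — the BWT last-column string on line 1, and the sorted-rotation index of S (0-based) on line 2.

All 6 rotations (rotation i = S[i:]+S[:i]):
  rot[0] = nnMNN$
  rot[1] = nMNN$n
  rot[2] = MNN$nn
  rot[3] = NN$nnM
  rot[4] = N$nnMN
  rot[5] = $nnMNN
Sorted (with $ < everything):
  sorted[0] = $nnMNN  (last char: 'N')
  sorted[1] = MNN$nn  (last char: 'n')
  sorted[2] = N$nnMN  (last char: 'N')
  sorted[3] = NN$nnM  (last char: 'M')
  sorted[4] = nMNN$n  (last char: 'n')
  sorted[5] = nnMNN$  (last char: '$')
Last column: NnNMn$
Original string S is at sorted index 5

Answer: NnNMn$
5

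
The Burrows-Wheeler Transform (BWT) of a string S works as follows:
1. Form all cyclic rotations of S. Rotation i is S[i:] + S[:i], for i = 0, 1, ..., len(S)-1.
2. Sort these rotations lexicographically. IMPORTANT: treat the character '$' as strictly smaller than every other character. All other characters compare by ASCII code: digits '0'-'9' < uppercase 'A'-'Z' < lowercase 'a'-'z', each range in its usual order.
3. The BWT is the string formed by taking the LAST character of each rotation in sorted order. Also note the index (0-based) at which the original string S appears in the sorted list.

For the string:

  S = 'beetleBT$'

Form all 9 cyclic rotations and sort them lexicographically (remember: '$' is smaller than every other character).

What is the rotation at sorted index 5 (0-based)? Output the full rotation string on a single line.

Answer: eetleBT$b

Derivation:
All 9 rotations (rotation i = S[i:]+S[:i]):
  rot[0] = beetleBT$
  rot[1] = eetleBT$b
  rot[2] = etleBT$be
  rot[3] = tleBT$bee
  rot[4] = leBT$beet
  rot[5] = eBT$beetl
  rot[6] = BT$beetle
  rot[7] = T$beetleB
  rot[8] = $beetleBT
Sorted (with $ < everything):
  sorted[0] = $beetleBT
  sorted[1] = BT$beetle
  sorted[2] = T$beetleB
  sorted[3] = beetleBT$
  sorted[4] = eBT$beetl
  sorted[5] = eetleBT$b
  sorted[6] = etleBT$be
  sorted[7] = leBT$beet
  sorted[8] = tleBT$bee
sorted[5] = eetleBT$b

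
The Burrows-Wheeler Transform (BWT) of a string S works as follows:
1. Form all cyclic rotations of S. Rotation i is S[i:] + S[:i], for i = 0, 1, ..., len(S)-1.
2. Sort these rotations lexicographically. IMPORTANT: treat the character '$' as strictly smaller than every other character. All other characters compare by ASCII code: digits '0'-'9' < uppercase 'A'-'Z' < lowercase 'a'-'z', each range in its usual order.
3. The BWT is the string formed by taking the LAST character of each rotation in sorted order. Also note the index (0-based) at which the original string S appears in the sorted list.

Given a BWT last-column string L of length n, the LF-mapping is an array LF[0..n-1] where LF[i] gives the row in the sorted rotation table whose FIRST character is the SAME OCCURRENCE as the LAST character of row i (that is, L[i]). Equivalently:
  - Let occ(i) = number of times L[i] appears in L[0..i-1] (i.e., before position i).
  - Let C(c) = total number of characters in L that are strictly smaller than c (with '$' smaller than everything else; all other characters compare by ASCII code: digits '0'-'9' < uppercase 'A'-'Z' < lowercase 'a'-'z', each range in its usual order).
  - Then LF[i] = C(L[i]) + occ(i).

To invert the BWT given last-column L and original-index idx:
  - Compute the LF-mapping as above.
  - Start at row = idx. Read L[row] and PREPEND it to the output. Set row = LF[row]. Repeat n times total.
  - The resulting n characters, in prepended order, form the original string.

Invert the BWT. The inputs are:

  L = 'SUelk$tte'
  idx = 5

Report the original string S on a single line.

Answer: kettleUS$

Derivation:
LF mapping: 1 2 3 6 5 0 7 8 4
Walk LF starting at row 5, prepending L[row]:
  step 1: row=5, L[5]='$', prepend. Next row=LF[5]=0
  step 2: row=0, L[0]='S', prepend. Next row=LF[0]=1
  step 3: row=1, L[1]='U', prepend. Next row=LF[1]=2
  step 4: row=2, L[2]='e', prepend. Next row=LF[2]=3
  step 5: row=3, L[3]='l', prepend. Next row=LF[3]=6
  step 6: row=6, L[6]='t', prepend. Next row=LF[6]=7
  step 7: row=7, L[7]='t', prepend. Next row=LF[7]=8
  step 8: row=8, L[8]='e', prepend. Next row=LF[8]=4
  step 9: row=4, L[4]='k', prepend. Next row=LF[4]=5
Reversed output: kettleUS$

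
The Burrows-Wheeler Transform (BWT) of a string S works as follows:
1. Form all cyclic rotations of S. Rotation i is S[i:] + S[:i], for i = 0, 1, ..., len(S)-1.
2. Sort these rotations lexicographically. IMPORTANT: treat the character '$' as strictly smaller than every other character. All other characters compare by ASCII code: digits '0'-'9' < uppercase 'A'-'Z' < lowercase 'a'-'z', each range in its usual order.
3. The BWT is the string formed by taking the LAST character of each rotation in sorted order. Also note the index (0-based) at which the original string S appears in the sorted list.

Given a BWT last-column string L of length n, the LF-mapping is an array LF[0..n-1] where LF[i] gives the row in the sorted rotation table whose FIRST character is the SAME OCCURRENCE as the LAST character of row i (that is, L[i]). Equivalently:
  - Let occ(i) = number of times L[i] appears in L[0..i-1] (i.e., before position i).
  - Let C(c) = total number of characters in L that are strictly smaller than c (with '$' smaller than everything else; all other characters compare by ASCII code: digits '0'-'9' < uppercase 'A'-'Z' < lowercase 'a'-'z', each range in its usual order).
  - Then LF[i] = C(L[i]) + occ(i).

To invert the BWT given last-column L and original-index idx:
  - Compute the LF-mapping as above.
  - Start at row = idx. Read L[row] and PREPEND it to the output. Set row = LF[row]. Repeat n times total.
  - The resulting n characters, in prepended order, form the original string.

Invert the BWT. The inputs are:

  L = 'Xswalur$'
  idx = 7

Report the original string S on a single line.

LF mapping: 1 5 7 2 3 6 4 0
Walk LF starting at row 7, prepending L[row]:
  step 1: row=7, L[7]='$', prepend. Next row=LF[7]=0
  step 2: row=0, L[0]='X', prepend. Next row=LF[0]=1
  step 3: row=1, L[1]='s', prepend. Next row=LF[1]=5
  step 4: row=5, L[5]='u', prepend. Next row=LF[5]=6
  step 5: row=6, L[6]='r', prepend. Next row=LF[6]=4
  step 6: row=4, L[4]='l', prepend. Next row=LF[4]=3
  step 7: row=3, L[3]='a', prepend. Next row=LF[3]=2
  step 8: row=2, L[2]='w', prepend. Next row=LF[2]=7
Reversed output: walrusX$

Answer: walrusX$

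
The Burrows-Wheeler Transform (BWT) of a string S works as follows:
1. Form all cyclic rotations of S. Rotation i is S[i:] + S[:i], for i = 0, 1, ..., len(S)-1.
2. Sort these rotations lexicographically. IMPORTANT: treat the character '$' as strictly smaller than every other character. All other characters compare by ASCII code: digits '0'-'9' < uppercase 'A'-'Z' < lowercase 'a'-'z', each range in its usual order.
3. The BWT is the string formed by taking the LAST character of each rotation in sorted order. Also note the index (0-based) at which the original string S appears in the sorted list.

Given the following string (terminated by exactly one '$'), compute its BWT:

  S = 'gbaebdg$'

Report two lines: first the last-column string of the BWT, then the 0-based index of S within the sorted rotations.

Answer: gbgebad$
7

Derivation:
All 8 rotations (rotation i = S[i:]+S[:i]):
  rot[0] = gbaebdg$
  rot[1] = baebdg$g
  rot[2] = aebdg$gb
  rot[3] = ebdg$gba
  rot[4] = bdg$gbae
  rot[5] = dg$gbaeb
  rot[6] = g$gbaebd
  rot[7] = $gbaebdg
Sorted (with $ < everything):
  sorted[0] = $gbaebdg  (last char: 'g')
  sorted[1] = aebdg$gb  (last char: 'b')
  sorted[2] = baebdg$g  (last char: 'g')
  sorted[3] = bdg$gbae  (last char: 'e')
  sorted[4] = dg$gbaeb  (last char: 'b')
  sorted[5] = ebdg$gba  (last char: 'a')
  sorted[6] = g$gbaebd  (last char: 'd')
  sorted[7] = gbaebdg$  (last char: '$')
Last column: gbgebad$
Original string S is at sorted index 7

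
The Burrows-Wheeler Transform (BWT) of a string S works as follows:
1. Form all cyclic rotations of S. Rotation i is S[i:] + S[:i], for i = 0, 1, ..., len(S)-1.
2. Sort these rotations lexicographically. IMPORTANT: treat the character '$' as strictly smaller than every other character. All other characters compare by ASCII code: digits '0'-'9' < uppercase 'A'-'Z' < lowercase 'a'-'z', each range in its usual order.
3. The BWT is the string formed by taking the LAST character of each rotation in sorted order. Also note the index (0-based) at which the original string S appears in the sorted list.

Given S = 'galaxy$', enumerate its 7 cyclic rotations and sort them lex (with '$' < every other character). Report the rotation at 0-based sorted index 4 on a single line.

Answer: laxy$ga

Derivation:
All 7 rotations (rotation i = S[i:]+S[:i]):
  rot[0] = galaxy$
  rot[1] = alaxy$g
  rot[2] = laxy$ga
  rot[3] = axy$gal
  rot[4] = xy$gala
  rot[5] = y$galax
  rot[6] = $galaxy
Sorted (with $ < everything):
  sorted[0] = $galaxy
  sorted[1] = alaxy$g
  sorted[2] = axy$gal
  sorted[3] = galaxy$
  sorted[4] = laxy$ga
  sorted[5] = xy$gala
  sorted[6] = y$galax
sorted[4] = laxy$ga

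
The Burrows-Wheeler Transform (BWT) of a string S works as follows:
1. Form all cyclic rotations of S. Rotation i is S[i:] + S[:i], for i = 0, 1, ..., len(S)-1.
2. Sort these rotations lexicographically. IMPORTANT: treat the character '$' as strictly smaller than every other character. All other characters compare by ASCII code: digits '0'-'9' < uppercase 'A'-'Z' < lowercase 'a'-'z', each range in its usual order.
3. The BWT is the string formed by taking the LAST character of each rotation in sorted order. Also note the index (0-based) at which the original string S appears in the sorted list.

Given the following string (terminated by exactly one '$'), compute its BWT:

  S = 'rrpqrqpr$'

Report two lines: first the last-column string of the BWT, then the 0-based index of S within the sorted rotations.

All 9 rotations (rotation i = S[i:]+S[:i]):
  rot[0] = rrpqrqpr$
  rot[1] = rpqrqpr$r
  rot[2] = pqrqpr$rr
  rot[3] = qrqpr$rrp
  rot[4] = rqpr$rrpq
  rot[5] = qpr$rrpqr
  rot[6] = pr$rrpqrq
  rot[7] = r$rrpqrqp
  rot[8] = $rrpqrqpr
Sorted (with $ < everything):
  sorted[0] = $rrpqrqpr  (last char: 'r')
  sorted[1] = pqrqpr$rr  (last char: 'r')
  sorted[2] = pr$rrpqrq  (last char: 'q')
  sorted[3] = qpr$rrpqr  (last char: 'r')
  sorted[4] = qrqpr$rrp  (last char: 'p')
  sorted[5] = r$rrpqrqp  (last char: 'p')
  sorted[6] = rpqrqpr$r  (last char: 'r')
  sorted[7] = rqpr$rrpq  (last char: 'q')
  sorted[8] = rrpqrqpr$  (last char: '$')
Last column: rrqrpprq$
Original string S is at sorted index 8

Answer: rrqrpprq$
8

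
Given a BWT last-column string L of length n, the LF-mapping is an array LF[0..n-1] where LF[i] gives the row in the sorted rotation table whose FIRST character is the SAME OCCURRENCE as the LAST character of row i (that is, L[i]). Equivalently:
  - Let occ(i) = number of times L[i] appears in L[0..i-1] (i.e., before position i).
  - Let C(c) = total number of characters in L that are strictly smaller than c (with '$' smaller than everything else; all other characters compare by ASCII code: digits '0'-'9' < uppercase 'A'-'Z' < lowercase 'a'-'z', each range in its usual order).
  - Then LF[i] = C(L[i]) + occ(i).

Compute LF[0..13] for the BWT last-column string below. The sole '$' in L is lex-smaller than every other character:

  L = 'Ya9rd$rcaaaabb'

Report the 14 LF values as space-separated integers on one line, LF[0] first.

Char counts: '$':1, '9':1, 'Y':1, 'a':5, 'b':2, 'c':1, 'd':1, 'r':2
C (first-col start): C('$')=0, C('9')=1, C('Y')=2, C('a')=3, C('b')=8, C('c')=10, C('d')=11, C('r')=12
L[0]='Y': occ=0, LF[0]=C('Y')+0=2+0=2
L[1]='a': occ=0, LF[1]=C('a')+0=3+0=3
L[2]='9': occ=0, LF[2]=C('9')+0=1+0=1
L[3]='r': occ=0, LF[3]=C('r')+0=12+0=12
L[4]='d': occ=0, LF[4]=C('d')+0=11+0=11
L[5]='$': occ=0, LF[5]=C('$')+0=0+0=0
L[6]='r': occ=1, LF[6]=C('r')+1=12+1=13
L[7]='c': occ=0, LF[7]=C('c')+0=10+0=10
L[8]='a': occ=1, LF[8]=C('a')+1=3+1=4
L[9]='a': occ=2, LF[9]=C('a')+2=3+2=5
L[10]='a': occ=3, LF[10]=C('a')+3=3+3=6
L[11]='a': occ=4, LF[11]=C('a')+4=3+4=7
L[12]='b': occ=0, LF[12]=C('b')+0=8+0=8
L[13]='b': occ=1, LF[13]=C('b')+1=8+1=9

Answer: 2 3 1 12 11 0 13 10 4 5 6 7 8 9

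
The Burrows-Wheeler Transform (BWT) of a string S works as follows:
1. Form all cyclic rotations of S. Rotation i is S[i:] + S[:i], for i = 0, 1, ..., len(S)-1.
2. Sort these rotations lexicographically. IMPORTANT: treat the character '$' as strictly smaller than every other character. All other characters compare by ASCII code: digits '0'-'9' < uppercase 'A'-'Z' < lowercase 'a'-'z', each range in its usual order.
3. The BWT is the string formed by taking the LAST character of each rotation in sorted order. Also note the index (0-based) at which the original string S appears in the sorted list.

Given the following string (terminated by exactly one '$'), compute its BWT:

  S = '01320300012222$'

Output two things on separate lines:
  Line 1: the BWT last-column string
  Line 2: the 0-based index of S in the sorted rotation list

All 15 rotations (rotation i = S[i:]+S[:i]):
  rot[0] = 01320300012222$
  rot[1] = 1320300012222$0
  rot[2] = 320300012222$01
  rot[3] = 20300012222$013
  rot[4] = 0300012222$0132
  rot[5] = 300012222$01320
  rot[6] = 00012222$013203
  rot[7] = 0012222$0132030
  rot[8] = 012222$01320300
  rot[9] = 12222$013203000
  rot[10] = 2222$0132030001
  rot[11] = 222$01320300012
  rot[12] = 22$013203000122
  rot[13] = 2$0132030001222
  rot[14] = $01320300012222
Sorted (with $ < everything):
  sorted[0] = $01320300012222  (last char: '2')
  sorted[1] = 00012222$013203  (last char: '3')
  sorted[2] = 0012222$0132030  (last char: '0')
  sorted[3] = 012222$01320300  (last char: '0')
  sorted[4] = 01320300012222$  (last char: '$')
  sorted[5] = 0300012222$0132  (last char: '2')
  sorted[6] = 12222$013203000  (last char: '0')
  sorted[7] = 1320300012222$0  (last char: '0')
  sorted[8] = 2$0132030001222  (last char: '2')
  sorted[9] = 20300012222$013  (last char: '3')
  sorted[10] = 22$013203000122  (last char: '2')
  sorted[11] = 222$01320300012  (last char: '2')
  sorted[12] = 2222$0132030001  (last char: '1')
  sorted[13] = 300012222$01320  (last char: '0')
  sorted[14] = 320300012222$01  (last char: '1')
Last column: 2300$2002322101
Original string S is at sorted index 4

Answer: 2300$2002322101
4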